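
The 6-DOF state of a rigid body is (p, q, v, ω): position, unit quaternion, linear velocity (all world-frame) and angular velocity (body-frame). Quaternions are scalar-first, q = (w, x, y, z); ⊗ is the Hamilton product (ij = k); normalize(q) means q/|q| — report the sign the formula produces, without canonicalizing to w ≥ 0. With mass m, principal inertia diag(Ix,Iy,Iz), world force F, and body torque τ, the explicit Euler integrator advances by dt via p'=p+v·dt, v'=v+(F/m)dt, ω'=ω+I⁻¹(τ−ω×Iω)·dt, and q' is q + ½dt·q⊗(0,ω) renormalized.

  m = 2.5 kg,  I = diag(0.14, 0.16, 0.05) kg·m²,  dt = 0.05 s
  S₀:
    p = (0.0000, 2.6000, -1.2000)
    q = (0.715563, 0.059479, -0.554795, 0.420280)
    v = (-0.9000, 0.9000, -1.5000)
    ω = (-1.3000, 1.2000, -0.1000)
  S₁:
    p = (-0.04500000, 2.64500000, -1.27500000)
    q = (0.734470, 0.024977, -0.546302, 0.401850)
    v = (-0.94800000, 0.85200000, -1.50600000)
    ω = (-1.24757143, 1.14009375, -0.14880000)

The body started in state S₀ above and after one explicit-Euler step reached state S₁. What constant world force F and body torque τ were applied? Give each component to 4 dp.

Δv = v₁−v₀ = (-0.04800000, -0.04800000, -0.00600000)
applied force F = (-2.4000, -2.4000, -0.3000)
rate change Δω = (0.05242857, -0.05990625, -0.04880000)
ω₀×(Iω₀) = (0.0132, 0.0117, -0.0312)
applied torque τ = (0.1600, -0.1800, -0.0800)

F = (-2.4000, -2.4000, -0.3000)
τ = (0.1600, -0.1800, -0.0800)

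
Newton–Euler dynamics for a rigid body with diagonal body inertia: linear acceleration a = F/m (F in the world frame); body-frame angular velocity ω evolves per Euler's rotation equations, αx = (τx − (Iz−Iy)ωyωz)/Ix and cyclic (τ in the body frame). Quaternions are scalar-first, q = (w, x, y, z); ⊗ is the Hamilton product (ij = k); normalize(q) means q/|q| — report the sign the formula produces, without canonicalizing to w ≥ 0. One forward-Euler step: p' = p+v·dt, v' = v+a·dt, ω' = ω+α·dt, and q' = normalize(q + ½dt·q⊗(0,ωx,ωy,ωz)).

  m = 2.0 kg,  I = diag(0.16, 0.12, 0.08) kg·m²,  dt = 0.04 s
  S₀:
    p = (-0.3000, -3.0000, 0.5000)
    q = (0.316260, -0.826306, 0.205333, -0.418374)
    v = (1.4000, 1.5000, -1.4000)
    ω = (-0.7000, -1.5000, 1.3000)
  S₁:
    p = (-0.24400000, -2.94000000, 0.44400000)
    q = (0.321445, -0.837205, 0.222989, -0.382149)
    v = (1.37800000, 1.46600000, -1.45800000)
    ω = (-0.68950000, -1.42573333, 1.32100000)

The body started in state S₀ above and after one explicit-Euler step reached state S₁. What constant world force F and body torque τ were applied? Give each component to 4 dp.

velocity change Δv = (-0.02200000, -0.03400000, -0.05800000)
F = m·Δv/dt = (-1.1000, -1.7000, -2.9000)
ω₁ − ω₀ = (0.01050000, 0.07426667, 0.02100000)
precession coupling = (0.0780, -0.0728, -0.0420)
applied torque τ = (0.1200, 0.1500, 0.0000)

F = (-1.1000, -1.7000, -2.9000)
τ = (0.1200, 0.1500, 0.0000)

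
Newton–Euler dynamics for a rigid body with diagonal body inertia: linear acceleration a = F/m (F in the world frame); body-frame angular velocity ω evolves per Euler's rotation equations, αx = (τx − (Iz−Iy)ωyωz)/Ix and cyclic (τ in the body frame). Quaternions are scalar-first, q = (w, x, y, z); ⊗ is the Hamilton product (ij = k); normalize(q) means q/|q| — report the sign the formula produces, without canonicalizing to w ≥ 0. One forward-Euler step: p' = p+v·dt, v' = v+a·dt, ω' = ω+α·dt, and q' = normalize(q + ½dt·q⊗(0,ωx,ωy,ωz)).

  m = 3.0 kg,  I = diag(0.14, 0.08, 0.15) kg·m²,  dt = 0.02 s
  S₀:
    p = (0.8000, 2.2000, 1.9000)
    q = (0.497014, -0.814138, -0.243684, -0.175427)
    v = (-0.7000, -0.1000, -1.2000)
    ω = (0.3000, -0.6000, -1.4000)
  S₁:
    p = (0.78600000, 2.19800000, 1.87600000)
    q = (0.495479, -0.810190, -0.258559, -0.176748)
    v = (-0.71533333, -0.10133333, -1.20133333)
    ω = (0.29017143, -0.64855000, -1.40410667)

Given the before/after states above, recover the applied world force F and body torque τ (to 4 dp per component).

F = (-2.3000, -0.2000, -0.2000)
τ = (-0.0100, -0.1900, -0.0200)

velocity change Δv = (-0.01533333, -0.00133333, -0.00133333)
applied force F = (-2.3000, -0.2000, -0.2000)
Δω = ω₁−ω₀ = (-0.00982857, -0.04855000, -0.00410667)
τ = I·(Δω/dt) + ω₀×(Iω₀) = (-0.0100, -0.1900, -0.0200)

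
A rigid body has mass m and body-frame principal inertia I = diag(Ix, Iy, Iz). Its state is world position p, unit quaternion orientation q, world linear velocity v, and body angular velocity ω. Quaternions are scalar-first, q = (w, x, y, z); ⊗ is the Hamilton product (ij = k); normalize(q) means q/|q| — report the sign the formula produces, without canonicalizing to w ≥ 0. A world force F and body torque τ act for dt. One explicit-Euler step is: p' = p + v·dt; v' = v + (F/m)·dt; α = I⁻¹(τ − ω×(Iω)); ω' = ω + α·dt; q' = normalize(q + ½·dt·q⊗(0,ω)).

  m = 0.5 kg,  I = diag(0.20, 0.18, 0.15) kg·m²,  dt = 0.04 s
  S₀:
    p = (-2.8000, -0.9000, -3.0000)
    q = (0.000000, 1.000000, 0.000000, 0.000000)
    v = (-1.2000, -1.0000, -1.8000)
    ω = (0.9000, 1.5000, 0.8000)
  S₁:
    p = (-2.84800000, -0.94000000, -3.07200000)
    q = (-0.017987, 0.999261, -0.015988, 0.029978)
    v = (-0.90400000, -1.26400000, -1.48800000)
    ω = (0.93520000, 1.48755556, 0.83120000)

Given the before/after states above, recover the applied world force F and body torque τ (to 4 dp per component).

Δω = ω₁−ω₀ = (0.03520000, -0.01244444, 0.03120000)
τ = I·(Δω/dt) + ω₀×(Iω₀) = (0.1400, -0.0200, 0.0900)
velocity change Δv = (0.29600000, -0.26400000, 0.31200000)
m·(v₁−v₀)/dt = (3.7000, -3.3000, 3.9000)

F = (3.7000, -3.3000, 3.9000)
τ = (0.1400, -0.0200, 0.0900)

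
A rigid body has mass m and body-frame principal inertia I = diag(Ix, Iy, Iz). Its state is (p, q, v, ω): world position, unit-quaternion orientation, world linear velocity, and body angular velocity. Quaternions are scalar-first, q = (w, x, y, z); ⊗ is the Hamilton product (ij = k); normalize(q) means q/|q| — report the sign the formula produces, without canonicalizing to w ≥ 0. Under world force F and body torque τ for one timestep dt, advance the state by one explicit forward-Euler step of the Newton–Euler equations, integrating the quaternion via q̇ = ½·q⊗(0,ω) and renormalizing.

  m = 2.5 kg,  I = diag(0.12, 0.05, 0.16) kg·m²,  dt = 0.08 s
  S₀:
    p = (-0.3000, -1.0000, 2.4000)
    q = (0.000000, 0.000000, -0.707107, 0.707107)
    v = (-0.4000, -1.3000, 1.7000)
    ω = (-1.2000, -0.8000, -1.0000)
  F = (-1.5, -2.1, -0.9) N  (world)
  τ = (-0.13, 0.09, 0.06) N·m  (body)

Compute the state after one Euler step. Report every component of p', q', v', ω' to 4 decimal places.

a = (-0.6000, -0.8400, -0.3600)
p + v·dt = (-0.3320, -1.1040, 2.5360)
v' = v + a·dt = (-0.4480, -1.3672, 1.6712)
(τ − ω×Iω)/I = (-1.8167, 2.7600, 0.7950)
ω + α·dt = (-1.3453, -0.5792, -0.9364)
Hamilton product q⊗(0,ω) = (0.1414214, 1.2727926, -0.8485284, -0.8485284)
q' = normalize(q + ½dt·q⊗(0,ω)) = (0.0056, 0.0508, -0.7392, 0.6715)

p' = (-0.3320, -1.1040, 2.5360)
q' = (0.0056, 0.0508, -0.7392, 0.6715)
v' = (-0.4480, -1.3672, 1.6712)
ω' = (-1.3453, -0.5792, -0.9364)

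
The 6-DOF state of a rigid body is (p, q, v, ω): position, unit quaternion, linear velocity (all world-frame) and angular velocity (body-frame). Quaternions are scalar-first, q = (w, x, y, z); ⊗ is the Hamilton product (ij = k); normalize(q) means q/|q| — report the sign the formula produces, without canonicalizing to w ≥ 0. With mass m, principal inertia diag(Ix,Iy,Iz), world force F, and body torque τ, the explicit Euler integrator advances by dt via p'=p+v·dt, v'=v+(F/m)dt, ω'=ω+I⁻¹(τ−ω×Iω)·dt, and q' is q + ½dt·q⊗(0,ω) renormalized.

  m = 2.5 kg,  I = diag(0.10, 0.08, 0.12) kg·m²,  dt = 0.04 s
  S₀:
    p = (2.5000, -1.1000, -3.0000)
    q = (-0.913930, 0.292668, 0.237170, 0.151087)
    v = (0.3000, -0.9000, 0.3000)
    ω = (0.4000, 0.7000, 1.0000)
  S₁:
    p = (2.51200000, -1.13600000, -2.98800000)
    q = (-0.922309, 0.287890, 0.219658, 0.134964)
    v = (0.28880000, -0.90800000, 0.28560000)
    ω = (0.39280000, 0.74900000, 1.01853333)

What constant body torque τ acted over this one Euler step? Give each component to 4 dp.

ω₁ − ω₀ = (-0.00720000, 0.04900000, 0.01853333)
precession coupling = (0.0280, -0.0080, -0.0056)
I·α + gyro = (0.0100, 0.0900, 0.0500)

τ = (0.0100, 0.0900, 0.0500)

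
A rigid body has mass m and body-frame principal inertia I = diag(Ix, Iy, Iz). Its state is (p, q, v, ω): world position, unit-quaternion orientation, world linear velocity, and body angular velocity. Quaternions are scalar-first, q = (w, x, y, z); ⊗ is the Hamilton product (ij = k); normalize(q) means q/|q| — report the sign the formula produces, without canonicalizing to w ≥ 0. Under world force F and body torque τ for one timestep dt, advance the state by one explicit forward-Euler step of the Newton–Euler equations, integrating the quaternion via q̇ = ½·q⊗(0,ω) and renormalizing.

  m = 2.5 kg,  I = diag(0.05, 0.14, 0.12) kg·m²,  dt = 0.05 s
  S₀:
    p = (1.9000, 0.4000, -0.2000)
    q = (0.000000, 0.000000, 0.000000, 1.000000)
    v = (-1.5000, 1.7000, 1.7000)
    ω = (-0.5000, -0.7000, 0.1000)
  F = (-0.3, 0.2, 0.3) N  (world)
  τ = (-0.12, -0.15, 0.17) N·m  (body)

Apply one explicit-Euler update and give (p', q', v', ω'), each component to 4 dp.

a = F/m = (-0.1200, 0.0800, 0.1200)
p + v·dt = (1.8250, 0.4850, -0.1150)
new velocity v' = (-1.5060, 1.7040, 1.7060)
angular accel α = (-2.4280, -1.0964, 1.1542)
ω' = ω + α·dt = (-0.6214, -0.7548, 0.1577)
Hamilton product q⊗(0,ω) = (-0.1000000, 0.7000000, -0.5000000, 0.0000000)
updated quaternion q' = (-0.0025, 0.0175, -0.0125, 0.9998)

p' = (1.8250, 0.4850, -0.1150)
q' = (-0.0025, 0.0175, -0.0125, 0.9998)
v' = (-1.5060, 1.7040, 1.7060)
ω' = (-0.6214, -0.7548, 0.1577)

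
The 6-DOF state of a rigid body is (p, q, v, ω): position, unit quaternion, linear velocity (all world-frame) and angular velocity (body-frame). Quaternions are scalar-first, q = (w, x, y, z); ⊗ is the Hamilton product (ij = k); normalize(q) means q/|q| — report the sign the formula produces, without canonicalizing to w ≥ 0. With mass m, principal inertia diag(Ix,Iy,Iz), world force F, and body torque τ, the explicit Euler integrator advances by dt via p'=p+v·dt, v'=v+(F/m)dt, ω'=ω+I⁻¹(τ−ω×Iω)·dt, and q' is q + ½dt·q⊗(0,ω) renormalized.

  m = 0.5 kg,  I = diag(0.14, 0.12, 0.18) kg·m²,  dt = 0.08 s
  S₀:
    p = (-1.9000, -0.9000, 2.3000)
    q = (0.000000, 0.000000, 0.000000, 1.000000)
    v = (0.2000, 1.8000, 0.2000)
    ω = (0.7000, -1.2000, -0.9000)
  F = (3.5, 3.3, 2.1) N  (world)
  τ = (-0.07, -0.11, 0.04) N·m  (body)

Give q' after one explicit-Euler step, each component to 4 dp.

q⊗(0,ω) = (0.9000000, 1.2000000, 0.7000000, 0.0000000)
q' = normalize(q + ½dt·q⊗(0,ω)) = (0.0359, 0.0479, 0.0279, 0.9978)

q' = (0.0359, 0.0479, 0.0279, 0.9978)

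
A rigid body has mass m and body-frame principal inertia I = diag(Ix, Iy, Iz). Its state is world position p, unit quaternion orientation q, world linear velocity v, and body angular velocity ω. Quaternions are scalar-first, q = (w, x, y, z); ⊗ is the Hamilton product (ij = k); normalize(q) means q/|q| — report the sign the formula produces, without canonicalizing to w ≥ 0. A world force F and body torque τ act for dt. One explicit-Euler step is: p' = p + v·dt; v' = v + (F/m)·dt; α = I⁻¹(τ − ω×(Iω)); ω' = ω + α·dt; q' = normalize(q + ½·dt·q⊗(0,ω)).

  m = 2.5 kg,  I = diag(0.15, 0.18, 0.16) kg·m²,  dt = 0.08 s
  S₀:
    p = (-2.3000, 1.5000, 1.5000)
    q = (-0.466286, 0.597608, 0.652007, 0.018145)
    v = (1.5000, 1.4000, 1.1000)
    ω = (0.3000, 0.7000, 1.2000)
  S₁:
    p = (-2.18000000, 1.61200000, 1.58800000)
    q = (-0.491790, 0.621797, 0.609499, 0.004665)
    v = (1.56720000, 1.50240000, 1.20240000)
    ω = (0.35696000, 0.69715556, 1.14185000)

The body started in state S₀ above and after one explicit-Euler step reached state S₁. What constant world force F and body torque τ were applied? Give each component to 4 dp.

F = (2.1000, 3.2000, 3.2000)
τ = (0.0900, -0.0100, -0.1100)

velocity change Δv = (0.06720000, 0.10240000, 0.10240000)
applied force F = (2.1000, 3.2000, 3.2000)
Δω = ω₁−ω₀ = (0.05696000, -0.00284444, -0.05815000)
I·α + gyro = (0.0900, -0.0100, -0.1100)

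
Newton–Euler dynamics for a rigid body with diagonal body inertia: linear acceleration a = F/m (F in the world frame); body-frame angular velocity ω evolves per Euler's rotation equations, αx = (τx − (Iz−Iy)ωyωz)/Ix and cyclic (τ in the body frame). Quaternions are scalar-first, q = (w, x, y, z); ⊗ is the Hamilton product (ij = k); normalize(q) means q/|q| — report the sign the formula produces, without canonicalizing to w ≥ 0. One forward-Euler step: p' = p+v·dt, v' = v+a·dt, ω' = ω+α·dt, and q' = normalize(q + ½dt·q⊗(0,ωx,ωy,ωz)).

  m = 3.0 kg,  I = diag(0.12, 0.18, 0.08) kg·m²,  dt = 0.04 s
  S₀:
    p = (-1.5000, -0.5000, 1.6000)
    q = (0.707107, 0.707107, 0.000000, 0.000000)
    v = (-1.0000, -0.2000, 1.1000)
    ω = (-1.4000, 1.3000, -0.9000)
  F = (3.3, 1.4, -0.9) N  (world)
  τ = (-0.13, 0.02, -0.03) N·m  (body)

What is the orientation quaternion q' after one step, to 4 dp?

q' = (0.7263, 0.6867, 0.0311, 0.0057)

2q̇ = q⊗(0,ω) = (0.9899498, -0.9899498, 1.5556354, 0.2828428)
q + ½dt·q⊗(0,ω), renormalized = (0.7263, 0.6867, 0.0311, 0.0057)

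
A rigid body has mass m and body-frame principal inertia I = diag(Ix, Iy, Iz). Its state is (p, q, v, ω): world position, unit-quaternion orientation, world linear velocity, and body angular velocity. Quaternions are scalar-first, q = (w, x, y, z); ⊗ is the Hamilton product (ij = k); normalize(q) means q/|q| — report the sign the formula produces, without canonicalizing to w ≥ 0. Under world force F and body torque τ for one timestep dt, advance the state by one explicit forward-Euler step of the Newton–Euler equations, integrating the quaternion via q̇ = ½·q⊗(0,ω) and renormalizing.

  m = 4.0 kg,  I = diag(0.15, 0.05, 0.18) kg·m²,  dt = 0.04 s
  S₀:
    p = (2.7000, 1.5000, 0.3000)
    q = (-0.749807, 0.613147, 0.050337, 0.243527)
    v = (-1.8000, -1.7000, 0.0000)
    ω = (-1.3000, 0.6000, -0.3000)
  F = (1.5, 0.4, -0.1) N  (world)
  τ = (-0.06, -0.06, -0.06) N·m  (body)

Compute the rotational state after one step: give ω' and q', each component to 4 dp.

ω' = (-1.3098, 0.5614, -0.3307)
q' = (-0.7327, 0.6291, 0.0387, 0.2566)

gyro term ω×Iω = (-0.0234, -0.0117, 0.0780)
(τ − ω×Iω)/I = (-0.2440, -0.9660, -0.7667)
ω + α·dt = (-1.3098, 0.5614, -0.3307)
q⊗(0,ω) = (0.8399470, 0.8135318, -0.5825252, 0.6582684)
updated quaternion q' = (-0.7327, 0.6291, 0.0387, 0.2566)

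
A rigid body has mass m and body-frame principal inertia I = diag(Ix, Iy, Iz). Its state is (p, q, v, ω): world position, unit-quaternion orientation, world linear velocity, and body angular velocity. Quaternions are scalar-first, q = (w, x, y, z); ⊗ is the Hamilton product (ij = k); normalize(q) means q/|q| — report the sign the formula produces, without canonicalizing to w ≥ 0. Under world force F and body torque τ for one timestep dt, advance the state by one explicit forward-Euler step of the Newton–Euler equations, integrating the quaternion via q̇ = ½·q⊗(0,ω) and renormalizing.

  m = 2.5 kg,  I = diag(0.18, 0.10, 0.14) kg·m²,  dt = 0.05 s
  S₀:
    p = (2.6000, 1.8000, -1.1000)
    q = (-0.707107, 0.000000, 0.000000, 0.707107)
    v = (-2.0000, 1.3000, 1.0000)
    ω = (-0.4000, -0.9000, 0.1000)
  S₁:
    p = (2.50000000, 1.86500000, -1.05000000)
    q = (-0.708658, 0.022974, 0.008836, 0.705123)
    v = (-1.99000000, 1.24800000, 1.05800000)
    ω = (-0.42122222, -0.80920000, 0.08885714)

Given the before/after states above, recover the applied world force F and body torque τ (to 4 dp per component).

Δω = ω₁−ω₀ = (-0.02122222, 0.09080000, -0.01114286)
applied torque τ = (-0.0800, 0.1800, -0.0600)
velocity change Δv = (0.01000000, -0.05200000, 0.05800000)
applied force F = (0.5000, -2.6000, 2.9000)

F = (0.5000, -2.6000, 2.9000)
τ = (-0.0800, 0.1800, -0.0600)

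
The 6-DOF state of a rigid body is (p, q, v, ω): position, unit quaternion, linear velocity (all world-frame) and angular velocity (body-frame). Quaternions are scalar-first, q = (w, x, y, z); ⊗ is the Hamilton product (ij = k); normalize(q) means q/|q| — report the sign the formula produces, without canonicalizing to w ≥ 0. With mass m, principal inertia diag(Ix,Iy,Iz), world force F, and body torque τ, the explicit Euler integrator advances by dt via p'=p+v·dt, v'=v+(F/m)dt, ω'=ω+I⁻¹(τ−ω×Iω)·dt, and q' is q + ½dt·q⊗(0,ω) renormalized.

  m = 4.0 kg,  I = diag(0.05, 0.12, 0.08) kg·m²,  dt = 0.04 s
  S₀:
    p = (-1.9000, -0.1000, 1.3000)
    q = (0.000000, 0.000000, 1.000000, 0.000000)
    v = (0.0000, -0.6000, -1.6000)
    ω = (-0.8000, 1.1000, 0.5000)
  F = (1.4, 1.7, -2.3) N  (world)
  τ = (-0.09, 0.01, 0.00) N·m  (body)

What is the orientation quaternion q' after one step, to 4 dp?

Hamilton product q⊗(0,ω) = (-1.1000000, 0.5000000, 0.0000000, 0.8000000)
q + ½dt·q⊗(0,ω), renormalized = (-0.0220, 0.0100, 0.9996, 0.0160)

q' = (-0.0220, 0.0100, 0.9996, 0.0160)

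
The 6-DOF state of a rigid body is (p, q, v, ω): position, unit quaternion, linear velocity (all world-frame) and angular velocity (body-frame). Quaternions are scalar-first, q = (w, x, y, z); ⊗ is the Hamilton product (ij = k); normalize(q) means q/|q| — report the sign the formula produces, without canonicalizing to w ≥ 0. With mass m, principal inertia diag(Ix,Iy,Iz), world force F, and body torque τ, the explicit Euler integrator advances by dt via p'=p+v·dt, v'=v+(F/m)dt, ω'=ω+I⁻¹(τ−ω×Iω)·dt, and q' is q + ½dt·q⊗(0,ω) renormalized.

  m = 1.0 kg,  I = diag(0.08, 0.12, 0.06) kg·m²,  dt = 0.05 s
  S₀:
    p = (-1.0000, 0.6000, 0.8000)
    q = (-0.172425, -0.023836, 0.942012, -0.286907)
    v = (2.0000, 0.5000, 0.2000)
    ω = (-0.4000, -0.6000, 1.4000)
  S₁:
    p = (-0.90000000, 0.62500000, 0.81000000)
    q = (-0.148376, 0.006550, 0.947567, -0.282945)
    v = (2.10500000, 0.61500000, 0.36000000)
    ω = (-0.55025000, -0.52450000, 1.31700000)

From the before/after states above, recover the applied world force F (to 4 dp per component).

F = (2.1000, 2.3000, 3.2000)

Δv = v₁−v₀ = (0.10500000, 0.11500000, 0.16000000)
applied force F = (2.1000, 2.3000, 3.2000)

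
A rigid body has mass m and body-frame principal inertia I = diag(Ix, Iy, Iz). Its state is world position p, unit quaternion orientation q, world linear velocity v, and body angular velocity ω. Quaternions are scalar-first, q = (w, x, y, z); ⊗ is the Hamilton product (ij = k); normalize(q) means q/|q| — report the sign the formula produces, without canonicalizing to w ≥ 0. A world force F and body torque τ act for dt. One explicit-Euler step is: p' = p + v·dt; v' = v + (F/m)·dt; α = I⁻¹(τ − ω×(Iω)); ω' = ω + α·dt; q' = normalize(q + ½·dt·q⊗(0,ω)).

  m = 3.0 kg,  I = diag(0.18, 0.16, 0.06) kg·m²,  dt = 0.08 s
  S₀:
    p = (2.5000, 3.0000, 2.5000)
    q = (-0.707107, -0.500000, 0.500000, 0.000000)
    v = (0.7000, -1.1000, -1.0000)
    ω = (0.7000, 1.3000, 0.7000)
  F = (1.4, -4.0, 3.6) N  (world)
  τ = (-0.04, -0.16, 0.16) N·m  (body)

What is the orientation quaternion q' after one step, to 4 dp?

2q̇ = q⊗(0,ω) = (-0.3000000, -0.1449749, -0.5692391, -1.4949749)
updated quaternion q' = (-0.7176, -0.5047, 0.4762, -0.0597)

q' = (-0.7176, -0.5047, 0.4762, -0.0597)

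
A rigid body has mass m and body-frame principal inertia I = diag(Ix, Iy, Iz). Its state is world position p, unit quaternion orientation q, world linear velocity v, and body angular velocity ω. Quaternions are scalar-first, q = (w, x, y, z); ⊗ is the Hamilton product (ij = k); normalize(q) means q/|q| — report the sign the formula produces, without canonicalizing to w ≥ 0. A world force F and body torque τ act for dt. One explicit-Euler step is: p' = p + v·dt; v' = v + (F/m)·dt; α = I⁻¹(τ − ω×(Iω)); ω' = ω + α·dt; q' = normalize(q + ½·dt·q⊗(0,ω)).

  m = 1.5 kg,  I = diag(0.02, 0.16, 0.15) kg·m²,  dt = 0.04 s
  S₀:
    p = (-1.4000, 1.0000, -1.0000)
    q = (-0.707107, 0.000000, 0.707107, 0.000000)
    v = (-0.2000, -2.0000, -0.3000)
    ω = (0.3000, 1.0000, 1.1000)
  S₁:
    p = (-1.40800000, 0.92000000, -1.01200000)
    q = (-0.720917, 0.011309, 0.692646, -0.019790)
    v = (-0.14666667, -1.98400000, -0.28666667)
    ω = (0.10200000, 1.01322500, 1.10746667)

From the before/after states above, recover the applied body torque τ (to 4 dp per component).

τ = (-0.1100, 0.0100, 0.0700)

ω₁ − ω₀ = (-0.19800000, 0.01322500, 0.00746667)
applied torque τ = (-0.1100, 0.0100, 0.0700)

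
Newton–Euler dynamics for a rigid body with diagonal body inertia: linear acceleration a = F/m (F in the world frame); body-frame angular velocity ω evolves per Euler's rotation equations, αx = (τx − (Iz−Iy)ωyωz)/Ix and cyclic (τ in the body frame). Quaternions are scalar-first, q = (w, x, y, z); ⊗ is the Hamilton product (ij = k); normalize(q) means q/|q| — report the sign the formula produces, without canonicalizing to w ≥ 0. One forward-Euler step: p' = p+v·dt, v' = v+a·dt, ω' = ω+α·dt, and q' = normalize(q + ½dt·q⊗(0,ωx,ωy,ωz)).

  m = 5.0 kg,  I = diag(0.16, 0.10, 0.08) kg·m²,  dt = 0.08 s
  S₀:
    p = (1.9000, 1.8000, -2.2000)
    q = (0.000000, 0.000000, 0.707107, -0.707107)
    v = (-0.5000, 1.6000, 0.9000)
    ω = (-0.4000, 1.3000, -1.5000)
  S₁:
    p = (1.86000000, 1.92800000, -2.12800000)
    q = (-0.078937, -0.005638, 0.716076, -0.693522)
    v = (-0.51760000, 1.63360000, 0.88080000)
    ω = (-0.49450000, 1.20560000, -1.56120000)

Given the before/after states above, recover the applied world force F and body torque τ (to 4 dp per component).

F = (-1.1000, 2.1000, -1.2000)
τ = (-0.1500, -0.0700, -0.0300)

v₁ − v₀ = (-0.01760000, 0.03360000, -0.01920000)
m·(v₁−v₀)/dt = (-1.1000, 2.1000, -1.2000)
rate change Δω = (-0.09450000, -0.09440000, -0.06120000)
τ = I·(Δω/dt) + ω₀×(Iω₀) = (-0.1500, -0.0700, -0.0300)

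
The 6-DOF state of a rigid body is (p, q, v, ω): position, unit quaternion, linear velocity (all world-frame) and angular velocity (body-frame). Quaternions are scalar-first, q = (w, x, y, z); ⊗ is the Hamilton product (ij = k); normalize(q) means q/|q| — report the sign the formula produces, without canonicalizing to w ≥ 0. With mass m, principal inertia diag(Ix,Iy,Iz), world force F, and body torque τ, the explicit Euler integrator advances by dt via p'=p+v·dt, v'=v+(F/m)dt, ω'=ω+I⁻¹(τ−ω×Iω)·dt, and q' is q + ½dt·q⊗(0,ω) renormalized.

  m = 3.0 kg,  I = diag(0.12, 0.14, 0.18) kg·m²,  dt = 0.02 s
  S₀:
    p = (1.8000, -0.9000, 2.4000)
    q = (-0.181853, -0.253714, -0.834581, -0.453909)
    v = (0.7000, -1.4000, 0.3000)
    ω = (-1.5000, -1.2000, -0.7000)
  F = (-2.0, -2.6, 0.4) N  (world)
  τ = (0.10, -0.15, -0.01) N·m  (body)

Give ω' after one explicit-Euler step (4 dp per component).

gyro term ω×Iω = (0.0336, -0.0630, 0.0360)
(τ − ω×Iω)/I = (0.5533, -0.6214, -0.2556)
ω + α·dt = (-1.4889, -1.2124, -0.7051)

ω' = (-1.4889, -1.2124, -0.7051)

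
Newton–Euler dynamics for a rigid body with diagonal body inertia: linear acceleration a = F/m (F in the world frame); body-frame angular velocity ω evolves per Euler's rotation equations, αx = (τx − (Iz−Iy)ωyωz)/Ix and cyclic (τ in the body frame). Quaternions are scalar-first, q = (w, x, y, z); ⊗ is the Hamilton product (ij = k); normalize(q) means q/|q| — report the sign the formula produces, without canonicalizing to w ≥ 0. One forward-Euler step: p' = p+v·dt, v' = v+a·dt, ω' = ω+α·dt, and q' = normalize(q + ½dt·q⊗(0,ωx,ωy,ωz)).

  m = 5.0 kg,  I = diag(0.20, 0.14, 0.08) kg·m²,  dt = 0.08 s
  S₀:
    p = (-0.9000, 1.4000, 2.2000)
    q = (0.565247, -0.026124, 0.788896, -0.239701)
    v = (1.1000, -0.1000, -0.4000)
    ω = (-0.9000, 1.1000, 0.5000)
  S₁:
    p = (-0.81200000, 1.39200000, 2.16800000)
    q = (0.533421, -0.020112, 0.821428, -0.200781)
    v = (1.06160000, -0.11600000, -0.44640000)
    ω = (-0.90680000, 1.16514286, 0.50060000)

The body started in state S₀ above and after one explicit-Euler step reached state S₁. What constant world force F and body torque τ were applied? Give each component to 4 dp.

velocity change Δv = (-0.03840000, -0.01600000, -0.04640000)
m·(v₁−v₀)/dt = (-2.4000, -1.0000, -2.9000)
ω₁ − ω₀ = (-0.00680000, 0.06514286, 0.00060000)
ω₀×(Iω₀) = (-0.0330, -0.0540, 0.0594)
τ = I·(Δω/dt) + ω₀×(Iω₀) = (-0.0500, 0.0600, 0.0600)

F = (-2.4000, -1.0000, -2.9000)
τ = (-0.0500, 0.0600, 0.0600)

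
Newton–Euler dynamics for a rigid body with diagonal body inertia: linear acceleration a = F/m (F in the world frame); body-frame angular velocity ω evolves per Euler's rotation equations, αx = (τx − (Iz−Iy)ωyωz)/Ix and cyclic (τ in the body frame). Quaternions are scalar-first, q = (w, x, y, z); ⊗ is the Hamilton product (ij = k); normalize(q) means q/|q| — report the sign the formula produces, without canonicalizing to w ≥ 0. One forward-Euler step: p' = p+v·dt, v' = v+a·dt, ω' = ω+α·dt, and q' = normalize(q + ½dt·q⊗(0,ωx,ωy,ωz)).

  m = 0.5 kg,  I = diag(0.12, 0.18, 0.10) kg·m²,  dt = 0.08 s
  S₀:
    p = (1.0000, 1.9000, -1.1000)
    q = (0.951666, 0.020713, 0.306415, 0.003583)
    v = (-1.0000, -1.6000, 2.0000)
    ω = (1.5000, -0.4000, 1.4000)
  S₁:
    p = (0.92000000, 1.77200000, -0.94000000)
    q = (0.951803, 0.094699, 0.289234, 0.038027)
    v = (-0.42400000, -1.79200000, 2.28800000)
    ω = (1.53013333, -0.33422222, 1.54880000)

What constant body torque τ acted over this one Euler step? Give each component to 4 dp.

τ = (0.0900, 0.1900, 0.1500)

rate change Δω = (0.03013333, 0.06577778, 0.14880000)
applied torque τ = (0.0900, 0.1900, 0.1500)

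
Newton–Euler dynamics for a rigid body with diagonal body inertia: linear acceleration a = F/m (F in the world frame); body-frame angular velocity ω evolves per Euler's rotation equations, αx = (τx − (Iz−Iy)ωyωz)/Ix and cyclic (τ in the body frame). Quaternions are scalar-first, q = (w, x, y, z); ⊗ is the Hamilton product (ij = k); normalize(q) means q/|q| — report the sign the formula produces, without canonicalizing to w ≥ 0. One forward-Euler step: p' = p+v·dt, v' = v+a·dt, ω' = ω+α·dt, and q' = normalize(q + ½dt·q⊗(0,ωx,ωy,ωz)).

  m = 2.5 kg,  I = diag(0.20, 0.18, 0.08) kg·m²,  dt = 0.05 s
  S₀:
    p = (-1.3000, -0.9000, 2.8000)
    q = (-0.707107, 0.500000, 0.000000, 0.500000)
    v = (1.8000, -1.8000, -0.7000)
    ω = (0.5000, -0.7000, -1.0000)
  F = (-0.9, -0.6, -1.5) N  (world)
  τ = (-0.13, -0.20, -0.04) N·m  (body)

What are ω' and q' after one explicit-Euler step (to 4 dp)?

gyro term ω×Iω = (-0.0700, -0.0600, 0.0070)
(τ − ω×Iω)/I = (-0.3000, -0.7778, -0.5875)
ω' = ω + α·dt = (0.4850, -0.7389, -1.0294)
2q̇ = q⊗(0,ω) = (0.2500000, -0.0035535, 1.2449749, 0.3571070)
q + ½dt·q⊗(0,ω), renormalized = (-0.7005, 0.4996, 0.0311, 0.5087)

ω' = (0.4850, -0.7389, -1.0294)
q' = (-0.7005, 0.4996, 0.0311, 0.5087)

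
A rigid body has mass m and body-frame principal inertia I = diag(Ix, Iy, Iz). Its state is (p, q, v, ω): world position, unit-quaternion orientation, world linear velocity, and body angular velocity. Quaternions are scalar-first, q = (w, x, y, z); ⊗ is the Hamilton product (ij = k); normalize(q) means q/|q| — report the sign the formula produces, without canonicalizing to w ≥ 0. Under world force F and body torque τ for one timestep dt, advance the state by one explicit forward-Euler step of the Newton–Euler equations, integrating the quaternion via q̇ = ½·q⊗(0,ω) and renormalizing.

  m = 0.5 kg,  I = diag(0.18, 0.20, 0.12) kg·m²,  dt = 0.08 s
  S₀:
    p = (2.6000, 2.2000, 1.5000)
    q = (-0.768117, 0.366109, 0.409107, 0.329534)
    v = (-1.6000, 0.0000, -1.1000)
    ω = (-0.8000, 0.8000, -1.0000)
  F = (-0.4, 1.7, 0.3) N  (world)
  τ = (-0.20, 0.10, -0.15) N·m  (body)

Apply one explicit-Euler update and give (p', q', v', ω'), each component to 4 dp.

p' = (2.4720, 2.2000, 1.4120)
q' = (-0.7549, 0.3631, 0.3879, 0.3844)
v' = (-1.6640, 0.2720, -1.0520)
ω' = (-0.9173, 0.8208, -1.0915)

linear accel F/m = (-0.8000, 3.4000, 0.6000)
new position p' = (2.4720, 2.2000, 1.4120)
v' = v + a·dt = (-1.6640, 0.2720, -1.0520)
precession coupling ω×(Iω) = (0.0640, 0.0480, -0.0128)
angular accel α = (-1.4667, 0.2600, -1.1433)
ω' = ω + α·dt = (-0.9173, 0.8208, -1.0915)
2q̇ = q⊗(0,ω) = (0.2951356, -0.0582406, -0.5120118, 1.3882898)
q' = normalize(q + ½dt·q⊗(0,ω)) = (-0.7549, 0.3631, 0.3879, 0.3844)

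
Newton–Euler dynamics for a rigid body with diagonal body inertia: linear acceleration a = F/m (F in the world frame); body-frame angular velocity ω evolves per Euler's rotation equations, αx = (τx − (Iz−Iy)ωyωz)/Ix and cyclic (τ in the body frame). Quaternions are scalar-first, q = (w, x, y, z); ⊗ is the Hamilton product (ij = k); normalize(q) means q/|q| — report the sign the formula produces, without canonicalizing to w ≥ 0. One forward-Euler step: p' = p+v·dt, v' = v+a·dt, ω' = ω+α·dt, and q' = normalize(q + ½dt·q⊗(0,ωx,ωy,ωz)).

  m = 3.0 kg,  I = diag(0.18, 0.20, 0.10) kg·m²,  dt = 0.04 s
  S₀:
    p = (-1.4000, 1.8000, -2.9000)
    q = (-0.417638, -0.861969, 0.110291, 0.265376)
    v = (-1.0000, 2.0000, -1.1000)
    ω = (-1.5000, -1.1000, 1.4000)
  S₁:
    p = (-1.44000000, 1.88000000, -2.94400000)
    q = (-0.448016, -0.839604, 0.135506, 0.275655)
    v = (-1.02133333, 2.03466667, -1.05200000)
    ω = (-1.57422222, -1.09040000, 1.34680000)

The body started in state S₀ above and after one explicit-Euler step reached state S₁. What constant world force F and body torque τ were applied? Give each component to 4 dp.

F = (-1.6000, 2.6000, 3.6000)
τ = (-0.1800, -0.1200, -0.1000)

ω₁ − ω₀ = (-0.07422222, 0.00960000, -0.05320000)
precession coupling = (0.1540, -0.1680, 0.0330)
τ = I·(Δω/dt) + ω₀×(Iω₀) = (-0.1800, -0.1200, -0.1000)
velocity change Δv = (-0.02133333, 0.03466667, 0.04800000)
F = m·Δv/dt = (-1.6000, 2.6000, 3.6000)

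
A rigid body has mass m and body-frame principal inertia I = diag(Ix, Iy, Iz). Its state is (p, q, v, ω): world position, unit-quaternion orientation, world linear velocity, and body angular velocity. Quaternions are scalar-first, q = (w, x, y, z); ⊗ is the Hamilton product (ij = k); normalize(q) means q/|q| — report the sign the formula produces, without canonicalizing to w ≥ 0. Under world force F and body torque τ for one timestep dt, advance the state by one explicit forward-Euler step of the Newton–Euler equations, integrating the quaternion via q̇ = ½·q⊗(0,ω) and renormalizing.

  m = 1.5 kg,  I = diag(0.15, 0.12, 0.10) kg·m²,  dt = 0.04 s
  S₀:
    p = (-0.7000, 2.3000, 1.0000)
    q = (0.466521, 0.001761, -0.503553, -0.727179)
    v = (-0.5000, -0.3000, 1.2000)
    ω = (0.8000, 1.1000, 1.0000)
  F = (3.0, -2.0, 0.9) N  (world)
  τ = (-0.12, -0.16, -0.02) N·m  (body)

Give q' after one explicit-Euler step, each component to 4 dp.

q' = (0.4918, 0.0151, -0.5047, -0.7093)

2q̇ = q⊗(0,ω) = (1.2796785, 0.6695607, -0.0703311, 0.8713005)
q + ½dt·q⊗(0,ω), renormalized = (0.4918, 0.0151, -0.5047, -0.7093)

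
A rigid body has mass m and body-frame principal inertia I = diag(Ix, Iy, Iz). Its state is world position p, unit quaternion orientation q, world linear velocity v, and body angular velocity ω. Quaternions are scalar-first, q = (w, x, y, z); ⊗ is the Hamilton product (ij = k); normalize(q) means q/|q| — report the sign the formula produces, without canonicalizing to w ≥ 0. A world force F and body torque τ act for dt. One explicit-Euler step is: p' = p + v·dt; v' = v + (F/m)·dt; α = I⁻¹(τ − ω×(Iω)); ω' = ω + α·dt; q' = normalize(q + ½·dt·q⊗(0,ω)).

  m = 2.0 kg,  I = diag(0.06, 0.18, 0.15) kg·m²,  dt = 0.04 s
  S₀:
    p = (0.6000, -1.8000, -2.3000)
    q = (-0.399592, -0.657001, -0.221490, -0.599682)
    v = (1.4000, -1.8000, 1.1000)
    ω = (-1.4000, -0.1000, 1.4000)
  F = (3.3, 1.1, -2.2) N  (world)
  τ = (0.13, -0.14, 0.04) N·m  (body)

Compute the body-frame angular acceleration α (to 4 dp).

α = (2.0967, -1.7578, 0.1547)

gyro term ω×Iω = (0.0042, 0.1764, 0.0168)
(τ − ω×Iω)/I = (2.0967, -1.7578, 0.1547)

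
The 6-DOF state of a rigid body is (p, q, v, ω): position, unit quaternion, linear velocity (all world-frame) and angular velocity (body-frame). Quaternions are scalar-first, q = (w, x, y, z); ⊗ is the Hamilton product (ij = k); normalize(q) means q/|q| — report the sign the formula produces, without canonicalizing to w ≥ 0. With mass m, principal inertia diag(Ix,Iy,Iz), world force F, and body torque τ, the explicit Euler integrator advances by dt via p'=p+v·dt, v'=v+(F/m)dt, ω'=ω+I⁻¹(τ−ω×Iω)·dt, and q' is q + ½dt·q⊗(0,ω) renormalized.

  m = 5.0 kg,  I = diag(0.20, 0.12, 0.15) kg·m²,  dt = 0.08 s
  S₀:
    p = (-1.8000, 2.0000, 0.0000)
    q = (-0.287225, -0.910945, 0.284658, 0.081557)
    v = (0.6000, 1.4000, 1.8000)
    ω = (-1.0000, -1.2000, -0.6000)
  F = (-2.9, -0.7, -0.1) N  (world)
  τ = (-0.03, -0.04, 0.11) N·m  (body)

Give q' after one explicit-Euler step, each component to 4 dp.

Hamilton product q⊗(0,ω) = (-0.5204212, 0.2142986, -0.2834540, 1.5501270)
updated quaternion q' = (-0.3074, -0.9004, 0.2727, 0.1432)

q' = (-0.3074, -0.9004, 0.2727, 0.1432)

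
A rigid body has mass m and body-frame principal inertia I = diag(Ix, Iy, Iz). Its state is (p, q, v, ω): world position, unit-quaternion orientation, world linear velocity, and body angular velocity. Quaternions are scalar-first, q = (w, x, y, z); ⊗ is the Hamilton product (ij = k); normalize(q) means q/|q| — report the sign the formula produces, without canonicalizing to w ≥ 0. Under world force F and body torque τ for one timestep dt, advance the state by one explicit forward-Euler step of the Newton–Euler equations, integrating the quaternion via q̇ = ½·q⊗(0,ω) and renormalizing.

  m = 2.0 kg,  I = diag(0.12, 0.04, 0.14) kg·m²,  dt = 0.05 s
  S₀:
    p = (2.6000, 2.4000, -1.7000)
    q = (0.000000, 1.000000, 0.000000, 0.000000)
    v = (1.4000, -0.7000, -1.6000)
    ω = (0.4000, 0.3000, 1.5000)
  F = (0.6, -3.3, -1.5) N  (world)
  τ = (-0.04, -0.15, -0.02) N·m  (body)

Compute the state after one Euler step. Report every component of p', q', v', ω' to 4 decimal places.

p' = p + v·dt = (2.6700, 2.3650, -1.7800)
v + (F/m)dt = (1.4150, -0.7825, -1.6375)
α = I⁻¹(τ − ω×Iω) = (-0.7083, -3.4500, -0.0743)
ω + α·dt = (0.3646, 0.1275, 1.4963)
Hamilton product q⊗(0,ω) = (-0.4000000, 0.0000000, -1.5000000, 0.3000000)
q' = normalize(q + ½dt·q⊗(0,ω)) = (-0.0100, 0.9992, -0.0375, 0.0075)

p' = (2.6700, 2.3650, -1.7800)
q' = (-0.0100, 0.9992, -0.0375, 0.0075)
v' = (1.4150, -0.7825, -1.6375)
ω' = (0.3646, 0.1275, 1.4963)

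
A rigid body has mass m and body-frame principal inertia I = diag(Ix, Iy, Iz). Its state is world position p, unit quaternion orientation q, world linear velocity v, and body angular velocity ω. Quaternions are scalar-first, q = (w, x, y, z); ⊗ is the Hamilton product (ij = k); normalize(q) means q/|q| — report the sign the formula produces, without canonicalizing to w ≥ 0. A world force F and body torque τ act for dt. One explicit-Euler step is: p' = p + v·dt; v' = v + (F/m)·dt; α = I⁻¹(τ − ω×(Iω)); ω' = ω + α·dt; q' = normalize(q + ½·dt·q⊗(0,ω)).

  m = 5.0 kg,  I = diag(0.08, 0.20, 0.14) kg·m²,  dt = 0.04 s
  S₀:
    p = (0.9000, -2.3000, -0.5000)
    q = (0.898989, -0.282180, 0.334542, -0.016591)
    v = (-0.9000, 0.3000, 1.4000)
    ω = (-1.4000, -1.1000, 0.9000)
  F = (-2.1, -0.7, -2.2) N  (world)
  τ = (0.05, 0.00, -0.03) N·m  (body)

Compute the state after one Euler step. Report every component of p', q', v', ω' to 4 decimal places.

a = (-0.4200, -0.1400, -0.4400)
p' = p + v·dt = (0.8640, -2.2880, -0.4440)
v' = v + a·dt = (-0.9168, 0.2944, 1.3824)
precession coupling ω×(Iω) = (0.0594, 0.0756, 0.1848)
(τ − ω×Iω)/I = (-0.1175, -0.3780, -1.5343)
ω' = ω + α·dt = (-1.4047, -1.1151, 0.8386)
q⊗(0,ω) = (-0.0121239, -0.9757469, -0.7116985, 1.5878469)
updated quaternion q' = (0.8980, -0.3015, 0.3201, 0.0152)

p' = (0.8640, -2.2880, -0.4440)
q' = (0.8980, -0.3015, 0.3201, 0.0152)
v' = (-0.9168, 0.2944, 1.3824)
ω' = (-1.4047, -1.1151, 0.8386)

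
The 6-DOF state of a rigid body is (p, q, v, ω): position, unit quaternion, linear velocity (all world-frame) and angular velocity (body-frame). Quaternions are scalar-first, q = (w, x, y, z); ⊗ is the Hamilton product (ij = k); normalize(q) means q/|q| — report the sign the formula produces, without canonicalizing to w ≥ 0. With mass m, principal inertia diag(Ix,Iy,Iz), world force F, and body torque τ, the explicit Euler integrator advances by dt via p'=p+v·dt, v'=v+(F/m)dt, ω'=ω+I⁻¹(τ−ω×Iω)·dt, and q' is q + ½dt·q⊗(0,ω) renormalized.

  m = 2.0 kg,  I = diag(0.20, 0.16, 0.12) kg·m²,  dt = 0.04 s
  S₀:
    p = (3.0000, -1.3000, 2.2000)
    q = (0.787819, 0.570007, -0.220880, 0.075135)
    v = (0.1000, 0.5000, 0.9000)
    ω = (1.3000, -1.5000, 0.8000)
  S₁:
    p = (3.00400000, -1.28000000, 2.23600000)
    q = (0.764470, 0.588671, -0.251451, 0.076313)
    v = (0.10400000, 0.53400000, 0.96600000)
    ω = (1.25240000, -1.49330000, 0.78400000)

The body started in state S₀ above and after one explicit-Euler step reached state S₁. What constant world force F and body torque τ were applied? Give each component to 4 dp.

F = (0.2000, 1.7000, 3.3000)
τ = (-0.1900, 0.1100, 0.0300)

Δω = ω₁−ω₀ = (-0.04760000, 0.00670000, -0.01600000)
ω₀×(Iω₀) = (0.0480, 0.0832, 0.0780)
τ = I·(Δω/dt) + ω₀×(Iω₀) = (-0.1900, 0.1100, 0.0300)
Δv = v₁−v₀ = (0.00400000, 0.03400000, 0.06600000)
m·(v₁−v₀)/dt = (0.2000, 1.7000, 3.3000)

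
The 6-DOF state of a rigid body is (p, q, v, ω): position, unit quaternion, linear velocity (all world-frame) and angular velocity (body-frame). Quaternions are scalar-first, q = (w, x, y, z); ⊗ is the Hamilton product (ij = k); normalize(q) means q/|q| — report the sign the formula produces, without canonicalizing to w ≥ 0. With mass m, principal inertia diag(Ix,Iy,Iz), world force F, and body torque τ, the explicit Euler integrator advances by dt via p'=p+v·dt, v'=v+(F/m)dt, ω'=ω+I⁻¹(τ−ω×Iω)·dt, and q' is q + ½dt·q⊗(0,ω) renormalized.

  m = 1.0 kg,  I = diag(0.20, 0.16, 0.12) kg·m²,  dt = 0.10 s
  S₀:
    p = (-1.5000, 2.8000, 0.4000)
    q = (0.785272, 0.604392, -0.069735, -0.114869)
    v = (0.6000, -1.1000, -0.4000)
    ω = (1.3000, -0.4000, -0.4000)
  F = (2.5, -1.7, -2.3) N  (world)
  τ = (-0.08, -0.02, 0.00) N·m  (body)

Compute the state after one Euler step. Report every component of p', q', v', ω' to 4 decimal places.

p' = (-1.4400, 2.6900, 0.3600)
q' = (0.7404, 0.6529, -0.0806, -0.1378)
v' = (0.8500, -1.2700, -0.6300)
ω' = (1.2632, -0.3865, -0.4173)

angular accel α = (-0.3680, 0.1350, -0.1733)
new body rate ω' = (1.2632, -0.3865, -0.4173)
Hamilton product q⊗(0,ω) = (-0.8595512, 1.0028000, -0.2216817, -0.4652101)
q + ½dt·q⊗(0,ω), renormalized = (0.7404, 0.6529, -0.0806, -0.1378)
linear accel F/m = (2.5000, -1.7000, -2.3000)
new position p' = (-1.4400, 2.6900, 0.3600)
v' = v + a·dt = (0.8500, -1.2700, -0.6300)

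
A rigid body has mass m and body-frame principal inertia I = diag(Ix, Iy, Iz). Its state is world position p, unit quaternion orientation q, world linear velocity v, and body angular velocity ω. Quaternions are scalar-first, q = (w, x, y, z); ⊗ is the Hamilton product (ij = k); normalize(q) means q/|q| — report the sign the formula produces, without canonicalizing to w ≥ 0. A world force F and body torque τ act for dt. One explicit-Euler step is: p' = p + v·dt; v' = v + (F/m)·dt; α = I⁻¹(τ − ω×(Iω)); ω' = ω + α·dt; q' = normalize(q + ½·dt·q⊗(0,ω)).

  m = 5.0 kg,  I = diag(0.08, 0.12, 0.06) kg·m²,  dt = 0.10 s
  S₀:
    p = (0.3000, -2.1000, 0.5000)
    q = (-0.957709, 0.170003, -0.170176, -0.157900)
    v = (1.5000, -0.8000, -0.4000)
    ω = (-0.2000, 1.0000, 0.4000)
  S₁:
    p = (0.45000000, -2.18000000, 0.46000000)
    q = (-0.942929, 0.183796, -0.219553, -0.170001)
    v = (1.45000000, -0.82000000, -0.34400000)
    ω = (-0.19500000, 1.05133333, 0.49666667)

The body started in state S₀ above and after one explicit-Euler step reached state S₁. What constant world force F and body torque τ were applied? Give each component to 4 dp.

F = (-2.5000, -1.0000, 2.8000)
τ = (-0.0200, 0.0600, 0.0500)

ω₁ − ω₀ = (0.00500000, 0.05133333, 0.09666667)
ω₀×(Iω₀) = (-0.0240, -0.0016, -0.0080)
I·α + gyro = (-0.0200, 0.0600, 0.0500)
Δv = v₁−v₀ = (-0.05000000, -0.02000000, 0.05600000)
F = m·Δv/dt = (-2.5000, -1.0000, 2.8000)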